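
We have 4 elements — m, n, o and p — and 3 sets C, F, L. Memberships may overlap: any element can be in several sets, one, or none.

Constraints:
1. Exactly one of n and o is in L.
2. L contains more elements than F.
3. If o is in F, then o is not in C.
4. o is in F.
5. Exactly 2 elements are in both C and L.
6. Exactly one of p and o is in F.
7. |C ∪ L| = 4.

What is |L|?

3

From (4): o ∈ F.
(3): o ∉ C.
(6) (exactly one): p ∉ F.
Suppose m ∉ C: no assignment then satisfies all the clues, so m ∈ C.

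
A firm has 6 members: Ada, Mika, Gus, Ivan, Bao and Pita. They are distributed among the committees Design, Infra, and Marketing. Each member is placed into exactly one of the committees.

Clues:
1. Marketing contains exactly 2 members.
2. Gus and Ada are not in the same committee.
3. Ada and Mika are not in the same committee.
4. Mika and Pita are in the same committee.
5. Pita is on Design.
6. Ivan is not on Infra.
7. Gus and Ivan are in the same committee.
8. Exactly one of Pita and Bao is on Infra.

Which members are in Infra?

Infra = {Ada, Bao}

From (5): Pita ∈ Design.
From (6): Ivan ∉ Infra.
(4): Mika matches Pita: Mika ∈ Design.
(7): Gus matches Ivan: Gus ∉ Infra.
(8) (exactly one): Bao ∈ Infra.
(3): Ada ∉ Design.
Suppose Ada ∉ Infra: no assignment then satisfies all the clues, so Ada ∈ Infra.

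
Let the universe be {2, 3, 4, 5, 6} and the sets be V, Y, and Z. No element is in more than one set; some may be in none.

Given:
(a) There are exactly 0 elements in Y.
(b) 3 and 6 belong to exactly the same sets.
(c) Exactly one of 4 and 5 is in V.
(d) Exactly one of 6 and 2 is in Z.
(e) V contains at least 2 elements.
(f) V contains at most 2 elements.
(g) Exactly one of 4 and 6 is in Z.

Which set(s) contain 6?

6: Z

(a): Y already has 0, so the rest are out.
Suppose 6 ∈ V: no assignment then satisfies all the clues, so 6 ∉ V.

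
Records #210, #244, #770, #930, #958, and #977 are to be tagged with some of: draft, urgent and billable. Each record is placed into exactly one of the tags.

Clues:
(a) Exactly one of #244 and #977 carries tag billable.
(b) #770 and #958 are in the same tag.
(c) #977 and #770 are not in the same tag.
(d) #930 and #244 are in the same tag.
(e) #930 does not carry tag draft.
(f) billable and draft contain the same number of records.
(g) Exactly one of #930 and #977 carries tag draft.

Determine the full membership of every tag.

draft = {#210, #977}; urgent = {#770, #958}; billable = {#244, #930}

From (e): #930 ∉ draft.
(d): #244 matches #930: #244 ∉ draft.
(g) (exactly one): #977 ∈ draft.
(a) (exactly one): #244 ∈ billable.
(c): #770 ∉ draft.
(d): #930 matches #244: #930 ∉ urgent.
(d): #930 matches #244: #930 ∈ billable.
(b): #958 matches #770: #958 ∉ draft.
Suppose #210 ∉ draft: no assignment then satisfies all the clues, so #210 ∈ draft.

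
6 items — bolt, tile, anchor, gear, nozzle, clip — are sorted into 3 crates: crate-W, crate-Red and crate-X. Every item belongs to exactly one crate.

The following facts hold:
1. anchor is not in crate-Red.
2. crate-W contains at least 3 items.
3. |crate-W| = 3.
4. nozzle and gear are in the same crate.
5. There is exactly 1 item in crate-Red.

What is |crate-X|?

2

From (1): anchor ∉ crate-Red.
Suppose gear ∈ crate-Red: no assignment then satisfies all the clues, so gear ∉ crate-Red.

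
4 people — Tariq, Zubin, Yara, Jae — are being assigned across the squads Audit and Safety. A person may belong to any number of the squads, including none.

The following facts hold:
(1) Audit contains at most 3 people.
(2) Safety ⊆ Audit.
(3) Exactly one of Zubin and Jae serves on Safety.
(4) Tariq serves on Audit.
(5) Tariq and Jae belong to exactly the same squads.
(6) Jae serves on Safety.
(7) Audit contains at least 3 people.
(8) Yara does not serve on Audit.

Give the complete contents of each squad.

Audit = {Jae, Tariq, Zubin}; Safety = {Jae, Tariq}

From (4): Tariq ∈ Audit.
From (6): Jae ∈ Safety.
From (8): Yara ∉ Audit.
(2) contrapositive: Yara ∉ Safety.
(2) with Jae ∈ Safety: Jae ∈ Audit.
(3) (exactly one): Zubin ∉ Safety.
(5): Tariq matches Jae: Tariq ∈ Safety.
(7): only 3 candidates remain for Audit, so all are in.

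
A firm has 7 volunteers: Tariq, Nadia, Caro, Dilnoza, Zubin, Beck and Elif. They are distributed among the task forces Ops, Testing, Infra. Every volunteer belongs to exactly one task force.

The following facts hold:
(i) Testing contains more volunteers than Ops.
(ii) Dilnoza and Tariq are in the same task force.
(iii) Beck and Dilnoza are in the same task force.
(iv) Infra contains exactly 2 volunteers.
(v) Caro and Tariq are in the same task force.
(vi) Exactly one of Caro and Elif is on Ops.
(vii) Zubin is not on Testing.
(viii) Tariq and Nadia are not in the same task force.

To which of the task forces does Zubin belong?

From (vii): Zubin ∉ Testing.
Suppose Zubin ∈ Ops: no assignment then satisfies all the clues, so Zubin ∉ Ops.

Zubin: Infra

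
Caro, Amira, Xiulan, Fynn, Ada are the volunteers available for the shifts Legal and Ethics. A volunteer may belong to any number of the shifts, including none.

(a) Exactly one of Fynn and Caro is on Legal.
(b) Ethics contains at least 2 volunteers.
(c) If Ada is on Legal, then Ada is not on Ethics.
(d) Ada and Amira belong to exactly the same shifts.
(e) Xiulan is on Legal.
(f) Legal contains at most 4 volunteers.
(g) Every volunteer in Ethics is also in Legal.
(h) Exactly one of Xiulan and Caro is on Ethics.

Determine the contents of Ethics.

Ethics = {Fynn, Xiulan}

From (e): Xiulan ∈ Legal.
Suppose Caro ∈ Ethics: no assignment then satisfies all the clues, so Caro ∉ Ethics.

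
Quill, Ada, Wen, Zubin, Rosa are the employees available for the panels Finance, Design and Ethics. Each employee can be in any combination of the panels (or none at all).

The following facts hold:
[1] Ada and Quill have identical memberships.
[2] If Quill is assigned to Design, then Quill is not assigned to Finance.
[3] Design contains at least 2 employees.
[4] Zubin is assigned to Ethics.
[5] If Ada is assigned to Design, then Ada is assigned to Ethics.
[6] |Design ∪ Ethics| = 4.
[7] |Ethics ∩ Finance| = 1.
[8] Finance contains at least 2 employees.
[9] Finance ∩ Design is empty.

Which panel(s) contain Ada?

From (4): Zubin ∈ Ethics.
Suppose Ada ∈ Finance: no assignment then satisfies all the clues, so Ada ∉ Finance.

Ada: Design, Ethics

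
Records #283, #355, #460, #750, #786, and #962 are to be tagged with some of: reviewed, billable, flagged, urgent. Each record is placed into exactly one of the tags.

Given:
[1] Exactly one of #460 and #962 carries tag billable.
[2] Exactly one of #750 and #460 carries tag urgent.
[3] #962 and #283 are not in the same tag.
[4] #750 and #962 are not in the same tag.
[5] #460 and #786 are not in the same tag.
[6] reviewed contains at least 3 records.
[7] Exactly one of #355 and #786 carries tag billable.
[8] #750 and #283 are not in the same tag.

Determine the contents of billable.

billable = {#786, #962}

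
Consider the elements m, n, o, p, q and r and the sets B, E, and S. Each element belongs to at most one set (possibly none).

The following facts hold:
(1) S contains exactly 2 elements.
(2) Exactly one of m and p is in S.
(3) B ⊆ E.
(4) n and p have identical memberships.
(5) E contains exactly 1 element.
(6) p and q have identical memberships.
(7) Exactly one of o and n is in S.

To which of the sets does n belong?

n: none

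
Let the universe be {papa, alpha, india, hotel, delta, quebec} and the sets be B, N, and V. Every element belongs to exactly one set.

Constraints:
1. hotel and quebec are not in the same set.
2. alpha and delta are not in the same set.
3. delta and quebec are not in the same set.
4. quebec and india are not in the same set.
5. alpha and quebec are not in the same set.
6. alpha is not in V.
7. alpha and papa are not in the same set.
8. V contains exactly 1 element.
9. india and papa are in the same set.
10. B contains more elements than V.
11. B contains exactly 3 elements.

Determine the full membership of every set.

B = {delta, india, papa}; N = {alpha, hotel}; V = {quebec}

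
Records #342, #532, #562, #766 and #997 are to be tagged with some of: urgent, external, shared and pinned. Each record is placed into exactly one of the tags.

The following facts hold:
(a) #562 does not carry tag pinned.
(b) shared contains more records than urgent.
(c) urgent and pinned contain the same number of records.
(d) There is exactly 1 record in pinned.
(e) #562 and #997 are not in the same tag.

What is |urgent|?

1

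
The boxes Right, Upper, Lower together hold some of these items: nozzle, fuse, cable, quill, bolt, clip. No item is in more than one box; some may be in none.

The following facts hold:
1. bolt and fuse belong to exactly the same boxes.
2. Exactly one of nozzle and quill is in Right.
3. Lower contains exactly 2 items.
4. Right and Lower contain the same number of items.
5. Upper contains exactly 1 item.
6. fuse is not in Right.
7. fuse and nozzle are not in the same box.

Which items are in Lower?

Lower = {bolt, fuse}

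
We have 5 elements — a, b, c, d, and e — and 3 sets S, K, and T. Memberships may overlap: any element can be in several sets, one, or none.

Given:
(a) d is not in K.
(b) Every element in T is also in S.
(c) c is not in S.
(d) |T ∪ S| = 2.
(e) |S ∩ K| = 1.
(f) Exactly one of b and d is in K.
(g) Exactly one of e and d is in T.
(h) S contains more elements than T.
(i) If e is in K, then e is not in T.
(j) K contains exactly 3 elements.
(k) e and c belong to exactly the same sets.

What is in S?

S = {b, d}

From (a): d ∉ K.
From (c): c ∉ S.
(b) contrapositive: c ∉ T.
(f) (exactly one): b ∈ K.
(k): e matches c: e ∉ S.
(k): e matches c: e ∉ T.
(g) (exactly one): d ∈ T.
(b) with d ∈ T: d ∈ S.
Suppose a ∈ S: no assignment then satisfies all the clues, so a ∉ S.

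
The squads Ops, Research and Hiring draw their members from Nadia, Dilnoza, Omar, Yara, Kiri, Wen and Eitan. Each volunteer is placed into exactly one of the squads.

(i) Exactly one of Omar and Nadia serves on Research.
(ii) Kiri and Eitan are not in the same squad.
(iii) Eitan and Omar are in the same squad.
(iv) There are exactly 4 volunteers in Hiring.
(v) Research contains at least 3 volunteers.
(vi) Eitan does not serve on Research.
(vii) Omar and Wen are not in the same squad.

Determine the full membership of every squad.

From (vi): Eitan ∉ Research.
(iii): Omar matches Eitan: Omar ∉ Research.
(i) (exactly one): Nadia ∈ Research.
Suppose Dilnoza ∈ Ops: no assignment then satisfies all the clues, so Dilnoza ∉ Ops.

Ops = {}; Research = {Kiri, Nadia, Wen}; Hiring = {Dilnoza, Eitan, Omar, Yara}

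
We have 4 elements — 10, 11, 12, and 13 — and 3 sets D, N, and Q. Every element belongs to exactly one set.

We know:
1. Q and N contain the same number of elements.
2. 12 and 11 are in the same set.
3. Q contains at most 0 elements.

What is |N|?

0

(3): Q already has 0, so the rest are out.
Suppose 10 ∉ D: no assignment then satisfies all the clues, so 10 ∈ D.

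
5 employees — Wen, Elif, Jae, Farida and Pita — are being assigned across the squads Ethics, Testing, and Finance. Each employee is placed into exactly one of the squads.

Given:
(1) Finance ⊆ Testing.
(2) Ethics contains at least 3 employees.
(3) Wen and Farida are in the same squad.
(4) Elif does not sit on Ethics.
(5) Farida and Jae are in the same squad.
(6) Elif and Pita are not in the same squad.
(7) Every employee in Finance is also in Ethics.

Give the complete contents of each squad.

Ethics = {Farida, Jae, Pita, Wen}; Testing = {Elif}; Finance = {}

From (4): Elif ∉ Ethics.
(7) contrapositive: Elif ∉ Finance.
Only one squad left: Elif ∈ Testing.
(6): Pita ∉ Testing.
(1) contrapositive: Pita ∉ Finance.
Only one squad left: Pita ∈ Ethics.
Suppose Wen ∉ Ethics: no assignment then satisfies all the clues, so Wen ∈ Ethics.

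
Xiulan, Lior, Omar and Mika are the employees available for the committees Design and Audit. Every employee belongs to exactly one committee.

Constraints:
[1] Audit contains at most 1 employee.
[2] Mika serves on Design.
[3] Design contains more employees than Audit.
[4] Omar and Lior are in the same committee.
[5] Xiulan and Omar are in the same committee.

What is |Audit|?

0

From (2): Mika ∈ Design.
Suppose Xiulan ∉ Design: no assignment then satisfies all the clues, so Xiulan ∈ Design.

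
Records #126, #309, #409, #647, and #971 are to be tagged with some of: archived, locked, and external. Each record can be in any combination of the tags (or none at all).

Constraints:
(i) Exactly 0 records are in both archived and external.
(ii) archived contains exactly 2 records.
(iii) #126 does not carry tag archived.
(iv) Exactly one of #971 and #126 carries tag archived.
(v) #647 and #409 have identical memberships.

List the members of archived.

From (iii): #126 ∉ archived.
(iv) (exactly one): #971 ∈ archived.
Suppose #309 ∉ archived: no assignment then satisfies all the clues, so #309 ∈ archived.

archived = {#309, #971}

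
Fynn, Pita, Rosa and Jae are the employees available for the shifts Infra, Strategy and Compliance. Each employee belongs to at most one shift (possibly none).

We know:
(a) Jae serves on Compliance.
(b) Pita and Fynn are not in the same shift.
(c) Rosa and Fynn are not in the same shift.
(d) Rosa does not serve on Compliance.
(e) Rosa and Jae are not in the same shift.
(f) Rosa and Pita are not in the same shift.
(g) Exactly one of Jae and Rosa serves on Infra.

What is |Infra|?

1

From (a): Jae ∈ Compliance.
From (d): Rosa ∉ Compliance.
(g) (exactly one): Rosa ∈ Infra.
(c): Fynn ∉ Infra.
(f): Pita ∉ Infra.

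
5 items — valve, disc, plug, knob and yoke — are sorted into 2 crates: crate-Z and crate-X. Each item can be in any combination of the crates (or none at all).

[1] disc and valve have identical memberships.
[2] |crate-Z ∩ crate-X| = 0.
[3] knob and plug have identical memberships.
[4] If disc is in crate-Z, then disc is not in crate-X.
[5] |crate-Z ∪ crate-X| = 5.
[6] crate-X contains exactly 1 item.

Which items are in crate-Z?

crate-Z = {disc, knob, plug, valve}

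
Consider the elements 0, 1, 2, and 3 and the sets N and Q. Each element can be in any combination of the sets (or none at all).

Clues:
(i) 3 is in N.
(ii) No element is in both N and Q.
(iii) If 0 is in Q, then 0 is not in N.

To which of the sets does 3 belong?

3: N

From (i): 3 ∈ N.
(ii) (disjoint): 3 ∉ Q.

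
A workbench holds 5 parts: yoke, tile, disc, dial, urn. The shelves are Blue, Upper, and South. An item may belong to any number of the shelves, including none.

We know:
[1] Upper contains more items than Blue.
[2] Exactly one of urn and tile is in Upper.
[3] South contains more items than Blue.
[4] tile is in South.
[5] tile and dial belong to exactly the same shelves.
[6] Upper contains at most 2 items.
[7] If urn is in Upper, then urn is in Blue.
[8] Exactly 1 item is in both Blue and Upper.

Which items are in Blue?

Blue = {urn}

From (4): tile ∈ South.
(5): dial matches tile: dial ∈ South.
Suppose yoke ∈ Blue: no assignment then satisfies all the clues, so yoke ∉ Blue.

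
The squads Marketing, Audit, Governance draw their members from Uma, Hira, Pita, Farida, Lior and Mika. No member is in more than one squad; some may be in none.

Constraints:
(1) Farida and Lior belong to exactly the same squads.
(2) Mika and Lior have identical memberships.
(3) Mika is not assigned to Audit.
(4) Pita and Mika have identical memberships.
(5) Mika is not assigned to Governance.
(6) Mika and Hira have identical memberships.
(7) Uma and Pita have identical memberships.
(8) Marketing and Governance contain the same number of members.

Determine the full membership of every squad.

Marketing = {}; Audit = {}; Governance = {}

From (3): Mika ∉ Audit.
From (5): Mika ∉ Governance.
(2): Lior matches Mika: Lior ∉ Audit.
(2): Lior matches Mika: Lior ∉ Governance.
(4): Pita matches Mika: Pita ∉ Audit.
(4): Pita matches Mika: Pita ∉ Governance.
(6): Hira matches Mika: Hira ∉ Audit.
(6): Hira matches Mika: Hira ∉ Governance.
(7): Uma matches Pita: Uma ∉ Audit.
(7): Uma matches Pita: Uma ∉ Governance.
(1): Farida matches Lior: Farida ∉ Audit.
Suppose Uma ∈ Marketing: no assignment then satisfies all the clues, so Uma ∉ Marketing.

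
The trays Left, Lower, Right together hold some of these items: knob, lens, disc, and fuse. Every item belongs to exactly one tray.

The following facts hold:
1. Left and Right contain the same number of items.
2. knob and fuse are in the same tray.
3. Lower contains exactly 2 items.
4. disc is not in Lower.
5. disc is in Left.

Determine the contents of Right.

Right = {lens}

From (4): disc ∉ Lower.
From (5): disc ∈ Left.
Suppose knob ∈ Right: no assignment then satisfies all the clues, so knob ∉ Right.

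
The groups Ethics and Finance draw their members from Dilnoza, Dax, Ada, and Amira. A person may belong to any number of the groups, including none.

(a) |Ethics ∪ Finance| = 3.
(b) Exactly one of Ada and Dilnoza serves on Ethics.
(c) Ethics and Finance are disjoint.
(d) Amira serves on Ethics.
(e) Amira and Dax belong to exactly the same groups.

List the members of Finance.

From (d): Amira ∈ Ethics.
(c) (disjoint): Amira ∉ Finance.
(e): Dax matches Amira: Dax ∈ Ethics.
(e): Dax matches Amira: Dax ∉ Finance.
Suppose Dilnoza ∈ Finance: no assignment then satisfies all the clues, so Dilnoza ∉ Finance.

Finance = {}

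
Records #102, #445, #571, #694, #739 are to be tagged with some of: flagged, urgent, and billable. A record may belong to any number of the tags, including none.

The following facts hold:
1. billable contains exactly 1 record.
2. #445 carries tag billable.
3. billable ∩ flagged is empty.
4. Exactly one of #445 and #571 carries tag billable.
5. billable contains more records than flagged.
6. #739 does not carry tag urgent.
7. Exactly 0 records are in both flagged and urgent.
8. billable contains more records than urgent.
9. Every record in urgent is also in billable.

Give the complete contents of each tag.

flagged = {}; urgent = {}; billable = {#445}

From (2): #445 ∈ billable.
From (6): #739 ∉ urgent.
(1): billable already has 1, so the rest are out.
(3) (disjoint): #445 ∉ flagged.
(9) contrapositive: #102 ∉ urgent.
(9) contrapositive: #571 ∉ urgent.
(9) contrapositive: #694 ∉ urgent.
Suppose #102 ∈ flagged: no assignment then satisfies all the clues, so #102 ∉ flagged.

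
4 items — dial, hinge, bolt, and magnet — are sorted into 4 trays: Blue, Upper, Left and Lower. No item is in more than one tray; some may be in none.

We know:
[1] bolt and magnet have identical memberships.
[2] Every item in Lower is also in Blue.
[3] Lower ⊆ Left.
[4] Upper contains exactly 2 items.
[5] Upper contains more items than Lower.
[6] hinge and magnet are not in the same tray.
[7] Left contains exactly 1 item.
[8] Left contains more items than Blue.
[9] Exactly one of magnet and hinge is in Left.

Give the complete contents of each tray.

Blue = {}; Upper = {bolt, magnet}; Left = {hinge}; Lower = {}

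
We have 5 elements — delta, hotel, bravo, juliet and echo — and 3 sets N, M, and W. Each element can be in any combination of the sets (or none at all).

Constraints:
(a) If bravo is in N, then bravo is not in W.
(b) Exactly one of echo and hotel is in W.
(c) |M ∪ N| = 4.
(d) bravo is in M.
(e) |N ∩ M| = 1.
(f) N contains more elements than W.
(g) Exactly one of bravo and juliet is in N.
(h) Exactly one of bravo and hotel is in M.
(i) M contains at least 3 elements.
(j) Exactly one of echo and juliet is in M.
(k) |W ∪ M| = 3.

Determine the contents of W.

W = {echo}

From (d): bravo ∈ M.
(h) (exactly one): hotel ∉ M.
Suppose delta ∈ W: no assignment then satisfies all the clues, so delta ∉ W.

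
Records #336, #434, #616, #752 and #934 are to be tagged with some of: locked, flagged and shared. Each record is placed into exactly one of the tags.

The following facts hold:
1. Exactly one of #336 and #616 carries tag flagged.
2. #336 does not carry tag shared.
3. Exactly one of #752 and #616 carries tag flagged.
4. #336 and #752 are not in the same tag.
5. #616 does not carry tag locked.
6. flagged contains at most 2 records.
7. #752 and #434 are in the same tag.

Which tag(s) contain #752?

From (2): #336 ∉ shared.
From (5): #616 ∉ locked.
Suppose #752 ∈ locked: no assignment then satisfies all the clues, so #752 ∉ locked.

#752: shared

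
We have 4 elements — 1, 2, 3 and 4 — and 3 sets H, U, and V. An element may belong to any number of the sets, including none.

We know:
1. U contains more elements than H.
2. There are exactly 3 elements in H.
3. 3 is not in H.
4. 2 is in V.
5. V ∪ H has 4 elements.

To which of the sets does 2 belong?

From (3): 3 ∉ H.
From (4): 2 ∈ V.
(2): only 3 candidates remain for H, so all are in.
Suppose 2 ∉ U: no assignment then satisfies all the clues, so 2 ∈ U.

2: H, U, V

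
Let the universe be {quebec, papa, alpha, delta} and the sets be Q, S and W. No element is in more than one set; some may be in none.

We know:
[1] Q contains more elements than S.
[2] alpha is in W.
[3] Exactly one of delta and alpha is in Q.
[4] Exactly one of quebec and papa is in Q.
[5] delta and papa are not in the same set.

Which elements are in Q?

From (2): alpha ∈ W.
(3) (exactly one): delta ∈ Q.
(5): papa ∉ Q.
(4) (exactly one): quebec ∈ Q.

Q = {delta, quebec}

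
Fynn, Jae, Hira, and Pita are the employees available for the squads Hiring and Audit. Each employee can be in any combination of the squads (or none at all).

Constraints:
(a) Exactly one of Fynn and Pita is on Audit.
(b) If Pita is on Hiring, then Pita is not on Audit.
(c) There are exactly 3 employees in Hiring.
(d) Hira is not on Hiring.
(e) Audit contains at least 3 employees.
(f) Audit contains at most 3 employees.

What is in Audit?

Audit = {Fynn, Hira, Jae}

From (d): Hira ∉ Hiring.
(c): only 3 candidates remain for Hiring, so all are in.
(b): Pita ∉ Audit.
(e): only 3 candidates remain for Audit, so all are in.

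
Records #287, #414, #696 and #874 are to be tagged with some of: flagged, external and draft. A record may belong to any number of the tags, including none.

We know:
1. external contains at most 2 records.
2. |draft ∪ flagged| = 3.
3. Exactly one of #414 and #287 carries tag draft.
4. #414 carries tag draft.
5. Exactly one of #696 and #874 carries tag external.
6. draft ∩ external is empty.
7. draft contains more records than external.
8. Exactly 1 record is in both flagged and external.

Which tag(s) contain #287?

#287: none

From (4): #414 ∈ draft.
(3) (exactly one): #287 ∉ draft.
(6) (disjoint): #414 ∉ external.
Suppose #287 ∈ flagged: no assignment then satisfies all the clues, so #287 ∉ flagged.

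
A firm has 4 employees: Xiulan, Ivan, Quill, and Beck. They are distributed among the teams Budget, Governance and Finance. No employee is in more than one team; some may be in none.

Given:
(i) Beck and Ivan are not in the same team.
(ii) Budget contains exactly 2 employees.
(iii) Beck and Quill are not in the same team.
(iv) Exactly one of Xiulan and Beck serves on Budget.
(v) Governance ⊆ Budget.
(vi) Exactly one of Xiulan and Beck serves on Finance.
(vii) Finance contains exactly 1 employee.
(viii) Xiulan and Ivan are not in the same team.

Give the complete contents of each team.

Budget = {Quill, Xiulan}; Governance = {}; Finance = {Beck}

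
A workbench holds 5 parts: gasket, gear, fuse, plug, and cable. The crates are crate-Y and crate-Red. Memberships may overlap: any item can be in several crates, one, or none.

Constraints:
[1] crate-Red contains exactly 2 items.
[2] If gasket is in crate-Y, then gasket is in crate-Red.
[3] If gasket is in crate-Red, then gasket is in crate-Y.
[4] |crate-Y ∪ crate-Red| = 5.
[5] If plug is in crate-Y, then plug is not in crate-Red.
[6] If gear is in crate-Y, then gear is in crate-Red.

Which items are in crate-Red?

crate-Red = {gasket, gear}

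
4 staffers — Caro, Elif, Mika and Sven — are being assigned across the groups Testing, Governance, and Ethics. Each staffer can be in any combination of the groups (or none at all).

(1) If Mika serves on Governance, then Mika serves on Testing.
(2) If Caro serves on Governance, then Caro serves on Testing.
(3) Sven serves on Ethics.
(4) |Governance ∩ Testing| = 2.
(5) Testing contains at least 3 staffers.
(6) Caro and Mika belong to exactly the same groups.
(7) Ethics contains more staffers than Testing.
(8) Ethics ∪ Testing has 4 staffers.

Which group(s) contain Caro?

Caro: Ethics, Governance, Testing

From (3): Sven ∈ Ethics.
Suppose Caro ∉ Testing: no assignment then satisfies all the clues, so Caro ∈ Testing.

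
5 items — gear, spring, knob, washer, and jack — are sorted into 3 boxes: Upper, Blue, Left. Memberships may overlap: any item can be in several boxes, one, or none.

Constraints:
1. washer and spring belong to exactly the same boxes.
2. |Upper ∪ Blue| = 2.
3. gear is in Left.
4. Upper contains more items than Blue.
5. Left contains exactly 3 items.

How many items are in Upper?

2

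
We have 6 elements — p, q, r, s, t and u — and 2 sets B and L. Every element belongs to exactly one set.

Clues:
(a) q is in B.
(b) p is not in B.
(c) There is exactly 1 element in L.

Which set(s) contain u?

From (a): q ∈ B.
From (b): p ∉ B.
Only one set left: p ∈ L.
(c): L already has 1, so the rest are out.
Only one set left: r ∈ B.
Only one set left: s ∈ B.
Only one set left: t ∈ B.
Only one set left: u ∈ B.

u: B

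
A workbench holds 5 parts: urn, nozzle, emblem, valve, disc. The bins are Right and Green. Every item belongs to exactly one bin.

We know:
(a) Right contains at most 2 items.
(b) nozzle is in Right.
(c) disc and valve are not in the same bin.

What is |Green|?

From (b): nozzle ∈ Right.
Suppose urn ∈ Right: no assignment then satisfies all the clues, so urn ∉ Right.

3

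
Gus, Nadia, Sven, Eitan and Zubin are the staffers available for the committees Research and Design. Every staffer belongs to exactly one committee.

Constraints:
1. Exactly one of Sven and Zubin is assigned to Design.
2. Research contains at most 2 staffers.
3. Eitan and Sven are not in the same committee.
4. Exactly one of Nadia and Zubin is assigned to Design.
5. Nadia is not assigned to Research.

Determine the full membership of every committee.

From (5): Nadia ∉ Research.
Only one committee left: Nadia ∈ Design.
(4) (exactly one): Zubin ∉ Design.
Only one committee left: Zubin ∈ Research.
(1) (exactly one): Sven ∈ Design.
(3): Eitan ∉ Design.
Only one committee left: Eitan ∈ Research.
(2): Research already has 2, so the rest are out.
Only one committee left: Gus ∈ Design.

Research = {Eitan, Zubin}; Design = {Gus, Nadia, Sven}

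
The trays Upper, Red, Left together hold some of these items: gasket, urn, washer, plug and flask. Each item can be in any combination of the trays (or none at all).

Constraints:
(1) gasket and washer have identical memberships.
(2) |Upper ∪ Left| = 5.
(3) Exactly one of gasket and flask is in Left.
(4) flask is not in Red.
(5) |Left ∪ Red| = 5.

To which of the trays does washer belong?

From (4): flask ∉ Red.
Suppose washer ∉ Upper: no assignment then satisfies all the clues, so washer ∈ Upper.

washer: Red, Upper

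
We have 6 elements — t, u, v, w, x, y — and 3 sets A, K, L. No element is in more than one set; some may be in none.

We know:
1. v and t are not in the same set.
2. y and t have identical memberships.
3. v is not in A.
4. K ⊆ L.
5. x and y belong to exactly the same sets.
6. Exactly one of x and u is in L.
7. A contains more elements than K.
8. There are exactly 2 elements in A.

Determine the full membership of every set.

A = {u, w}; K = {}; L = {t, x, y}

From (3): v ∉ A.
Suppose t ∈ A: no assignment then satisfies all the clues, so t ∉ A.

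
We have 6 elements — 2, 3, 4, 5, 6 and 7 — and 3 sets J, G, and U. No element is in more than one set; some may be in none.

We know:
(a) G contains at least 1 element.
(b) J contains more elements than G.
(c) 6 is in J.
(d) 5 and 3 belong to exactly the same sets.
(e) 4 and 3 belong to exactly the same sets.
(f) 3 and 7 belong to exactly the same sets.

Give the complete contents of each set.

J = {3, 4, 5, 6, 7}; G = {2}; U = {}

From (c): 6 ∈ J.
Suppose 2 ∈ J: no assignment then satisfies all the clues, so 2 ∉ J.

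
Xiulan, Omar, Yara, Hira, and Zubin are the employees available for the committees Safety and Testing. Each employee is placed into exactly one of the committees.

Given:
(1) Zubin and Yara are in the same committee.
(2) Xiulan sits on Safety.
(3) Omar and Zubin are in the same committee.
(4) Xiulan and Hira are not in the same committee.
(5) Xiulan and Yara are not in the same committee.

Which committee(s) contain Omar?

From (2): Xiulan ∈ Safety.
(4): Hira ∉ Safety.
(5): Yara ∉ Safety.
Only one committee left: Yara ∈ Testing.
Only one committee left: Hira ∈ Testing.
(1): Zubin matches Yara: Zubin ∉ Safety.
(1): Zubin matches Yara: Zubin ∈ Testing.
(3): Omar matches Zubin: Omar ∉ Safety.
(3): Omar matches Zubin: Omar ∈ Testing.

Omar: Testing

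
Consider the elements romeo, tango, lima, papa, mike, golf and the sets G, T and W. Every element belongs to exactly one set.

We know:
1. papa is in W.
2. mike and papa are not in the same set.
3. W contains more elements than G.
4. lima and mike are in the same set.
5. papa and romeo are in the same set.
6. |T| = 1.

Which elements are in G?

G = {lima, mike}

From (1): papa ∈ W.
(2): mike ∉ W.
(4): lima matches mike: lima ∉ W.
(5): romeo matches papa: romeo ∉ G.
(5): romeo matches papa: romeo ∉ T.
(5): romeo matches papa: romeo ∈ W.
Suppose tango ∈ G: no assignment then satisfies all the clues, so tango ∉ G.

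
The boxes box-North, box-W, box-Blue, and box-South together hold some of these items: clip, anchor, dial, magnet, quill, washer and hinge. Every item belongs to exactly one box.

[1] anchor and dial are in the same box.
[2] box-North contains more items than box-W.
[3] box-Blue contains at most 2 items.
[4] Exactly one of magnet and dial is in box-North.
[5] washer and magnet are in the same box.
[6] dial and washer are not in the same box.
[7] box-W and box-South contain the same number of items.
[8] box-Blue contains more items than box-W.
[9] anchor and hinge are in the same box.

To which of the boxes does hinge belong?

hinge: box-North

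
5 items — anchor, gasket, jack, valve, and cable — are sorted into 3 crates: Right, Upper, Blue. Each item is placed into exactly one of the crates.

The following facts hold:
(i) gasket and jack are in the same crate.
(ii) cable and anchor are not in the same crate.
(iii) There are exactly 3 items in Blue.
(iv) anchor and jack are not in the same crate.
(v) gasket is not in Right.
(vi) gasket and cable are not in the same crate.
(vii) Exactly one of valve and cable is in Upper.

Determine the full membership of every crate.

Right = {anchor}; Upper = {cable}; Blue = {gasket, jack, valve}

From (v): gasket ∉ Right.
(i): jack matches gasket: jack ∉ Right.
Suppose anchor ∉ Right: no assignment then satisfies all the clues, so anchor ∈ Right.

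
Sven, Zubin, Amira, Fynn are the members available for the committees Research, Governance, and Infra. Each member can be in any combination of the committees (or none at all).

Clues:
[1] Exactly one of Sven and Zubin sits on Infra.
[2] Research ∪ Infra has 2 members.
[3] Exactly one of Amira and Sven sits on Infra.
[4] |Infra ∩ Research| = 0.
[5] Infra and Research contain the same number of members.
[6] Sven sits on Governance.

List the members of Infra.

Infra = {Sven}

From (6): Sven ∈ Governance.
Suppose Sven ∉ Infra: no assignment then satisfies all the clues, so Sven ∈ Infra.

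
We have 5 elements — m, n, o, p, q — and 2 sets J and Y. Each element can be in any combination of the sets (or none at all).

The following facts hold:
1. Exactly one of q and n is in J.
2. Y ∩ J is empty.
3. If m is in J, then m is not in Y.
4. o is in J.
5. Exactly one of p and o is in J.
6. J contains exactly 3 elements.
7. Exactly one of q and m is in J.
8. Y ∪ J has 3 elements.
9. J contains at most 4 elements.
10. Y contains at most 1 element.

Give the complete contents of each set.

From (4): o ∈ J.
(2) (disjoint): o ∉ Y.
(5) (exactly one): p ∉ J.
Suppose m ∉ J: no assignment then satisfies all the clues, so m ∈ J.

J = {m, n, o}; Y = {}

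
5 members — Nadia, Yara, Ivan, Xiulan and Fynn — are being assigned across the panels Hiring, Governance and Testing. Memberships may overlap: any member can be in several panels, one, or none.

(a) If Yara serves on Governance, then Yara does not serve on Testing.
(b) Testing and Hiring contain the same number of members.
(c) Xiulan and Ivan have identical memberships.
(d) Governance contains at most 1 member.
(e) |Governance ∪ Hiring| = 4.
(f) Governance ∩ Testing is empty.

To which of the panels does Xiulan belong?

Xiulan: Hiring, Testing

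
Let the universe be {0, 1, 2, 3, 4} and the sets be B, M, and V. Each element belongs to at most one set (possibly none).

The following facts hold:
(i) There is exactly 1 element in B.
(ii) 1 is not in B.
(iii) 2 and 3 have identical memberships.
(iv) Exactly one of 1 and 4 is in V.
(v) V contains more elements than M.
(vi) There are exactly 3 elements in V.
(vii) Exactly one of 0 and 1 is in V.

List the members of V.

V = {1, 2, 3}

From (ii): 1 ∉ B.
Suppose 0 ∈ V: no assignment then satisfies all the clues, so 0 ∉ V.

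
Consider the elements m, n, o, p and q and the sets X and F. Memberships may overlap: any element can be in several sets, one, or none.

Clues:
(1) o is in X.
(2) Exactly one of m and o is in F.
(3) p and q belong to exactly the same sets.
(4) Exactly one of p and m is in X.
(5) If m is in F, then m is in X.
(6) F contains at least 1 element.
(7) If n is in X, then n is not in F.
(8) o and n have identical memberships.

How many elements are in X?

3

From (1): o ∈ X.
(8): n matches o: n ∈ X.
(7): n ∉ F.
(8): o matches n: o ∉ F.
(2) (exactly one): m ∈ F.
(5): m ∈ X.
(4) (exactly one): p ∉ X.
(3): q matches p: q ∉ X.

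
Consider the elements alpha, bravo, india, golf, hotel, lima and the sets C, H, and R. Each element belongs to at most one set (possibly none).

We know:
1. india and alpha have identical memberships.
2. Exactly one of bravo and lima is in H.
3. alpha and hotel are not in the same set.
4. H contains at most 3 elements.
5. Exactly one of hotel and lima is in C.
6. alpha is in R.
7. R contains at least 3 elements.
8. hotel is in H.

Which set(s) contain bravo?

bravo: H

From (6): alpha ∈ R.
From (8): hotel ∈ H.
(1): india matches alpha: india ∉ C.
(1): india matches alpha: india ∉ H.
(1): india matches alpha: india ∈ R.
(5) (exactly one): lima ∈ C.
(2) (exactly one): bravo ∈ H.
(7): only 3 candidates remain for R, so all are in.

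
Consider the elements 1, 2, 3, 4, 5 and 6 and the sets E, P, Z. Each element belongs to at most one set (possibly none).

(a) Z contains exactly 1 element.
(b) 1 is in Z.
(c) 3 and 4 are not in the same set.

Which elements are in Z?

Z = {1}

From (b): 1 ∈ Z.
(a): Z already has 1, so the rest are out.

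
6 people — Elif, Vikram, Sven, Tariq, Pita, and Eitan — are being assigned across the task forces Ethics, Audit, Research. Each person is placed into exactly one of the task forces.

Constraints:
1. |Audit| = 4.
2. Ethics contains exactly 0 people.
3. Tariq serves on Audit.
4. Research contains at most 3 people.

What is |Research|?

2

From (3): Tariq ∈ Audit.
(2): Ethics already has 0, so the rest are out.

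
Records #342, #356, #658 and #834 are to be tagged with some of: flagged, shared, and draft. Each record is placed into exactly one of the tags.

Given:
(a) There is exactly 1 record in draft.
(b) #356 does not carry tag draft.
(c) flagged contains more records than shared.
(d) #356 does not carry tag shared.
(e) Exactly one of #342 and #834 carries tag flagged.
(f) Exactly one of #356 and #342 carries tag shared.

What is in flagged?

flagged = {#356, #834}

From (b): #356 ∉ draft.
From (d): #356 ∉ shared.
(f) (exactly one): #342 ∈ shared.
Only one tag left: #356 ∈ flagged.
(e) (exactly one): #834 ∈ flagged.
(a): only 1 candidates remain for draft, so all are in.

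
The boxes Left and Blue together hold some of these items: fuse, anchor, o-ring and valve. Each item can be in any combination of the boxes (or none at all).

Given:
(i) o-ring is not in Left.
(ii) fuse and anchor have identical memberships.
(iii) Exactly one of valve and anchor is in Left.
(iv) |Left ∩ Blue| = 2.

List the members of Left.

From (i): o-ring ∉ Left.
Suppose fuse ∉ Left: no assignment then satisfies all the clues, so fuse ∈ Left.

Left = {anchor, fuse}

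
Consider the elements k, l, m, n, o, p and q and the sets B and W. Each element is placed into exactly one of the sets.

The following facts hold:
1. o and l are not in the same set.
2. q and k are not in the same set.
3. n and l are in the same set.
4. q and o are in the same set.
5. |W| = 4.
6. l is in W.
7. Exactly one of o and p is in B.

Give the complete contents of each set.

From (6): l ∈ W.
(1): o ∉ W.
(3): n matches l: n ∉ B.
(3): n matches l: n ∈ W.
(4): q matches o: q ∉ W.
Only one set left: o ∈ B.
Only one set left: q ∈ B.
(2): k ∉ B.
(7) (exactly one): p ∉ B.
Only one set left: k ∈ W.
Only one set left: p ∈ W.
Only one set left: m ∈ B.

B = {m, o, q}; W = {k, l, n, p}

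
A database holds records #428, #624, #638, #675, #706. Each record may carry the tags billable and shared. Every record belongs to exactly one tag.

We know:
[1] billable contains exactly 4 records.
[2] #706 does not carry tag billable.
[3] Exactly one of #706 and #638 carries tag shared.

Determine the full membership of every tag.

billable = {#428, #624, #638, #675}; shared = {#706}

From (2): #706 ∉ billable.
(1): only 4 candidates remain for billable, so all are in.
(3) (exactly one): #706 ∈ shared.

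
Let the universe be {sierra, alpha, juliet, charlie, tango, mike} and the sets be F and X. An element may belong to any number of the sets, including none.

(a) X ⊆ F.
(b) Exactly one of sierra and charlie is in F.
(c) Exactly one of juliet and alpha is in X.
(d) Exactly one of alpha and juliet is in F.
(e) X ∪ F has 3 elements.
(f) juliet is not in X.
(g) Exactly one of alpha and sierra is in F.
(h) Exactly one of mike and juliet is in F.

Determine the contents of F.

F = {alpha, charlie, mike}

From (f): juliet ∉ X.
(c) (exactly one): alpha ∈ X.
(a) with alpha ∈ X: alpha ∈ F.
(d) (exactly one): juliet ∉ F.
(g) (exactly one): sierra ∉ F.
(h) (exactly one): mike ∈ F.
(a) contrapositive: sierra ∉ X.
(b) (exactly one): charlie ∈ F.
Suppose tango ∈ F: no assignment then satisfies all the clues, so tango ∉ F.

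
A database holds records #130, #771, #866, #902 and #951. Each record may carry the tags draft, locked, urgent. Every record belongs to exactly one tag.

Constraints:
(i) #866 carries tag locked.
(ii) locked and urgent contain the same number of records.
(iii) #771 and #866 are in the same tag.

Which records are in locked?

locked = {#771, #866}

From (i): #866 ∈ locked.
(iii): #771 matches #866: #771 ∉ draft.
(iii): #771 matches #866: #771 ∈ locked.
Suppose #130 ∈ locked: no assignment then satisfies all the clues, so #130 ∉ locked.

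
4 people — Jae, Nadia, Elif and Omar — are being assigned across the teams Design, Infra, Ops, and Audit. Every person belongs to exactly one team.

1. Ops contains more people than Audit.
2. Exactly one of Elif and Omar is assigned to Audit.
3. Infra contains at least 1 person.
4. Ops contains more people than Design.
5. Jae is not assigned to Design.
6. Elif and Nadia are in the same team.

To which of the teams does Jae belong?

Jae: Infra

From (5): Jae ∉ Design.
Suppose Jae ∉ Infra: no assignment then satisfies all the clues, so Jae ∈ Infra.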